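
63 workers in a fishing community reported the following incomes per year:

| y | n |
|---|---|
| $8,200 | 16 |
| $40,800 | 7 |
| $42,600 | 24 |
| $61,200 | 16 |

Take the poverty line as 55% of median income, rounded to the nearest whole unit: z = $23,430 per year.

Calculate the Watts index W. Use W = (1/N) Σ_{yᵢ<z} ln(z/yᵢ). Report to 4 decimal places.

0.2666

Below the line: 16×$8,200 (q = 16 of N = 63).
ln(z/y) terms: ln(23430/8200) = 1.0499 (×16).
W = 16.798130 / 63 = 0.2666.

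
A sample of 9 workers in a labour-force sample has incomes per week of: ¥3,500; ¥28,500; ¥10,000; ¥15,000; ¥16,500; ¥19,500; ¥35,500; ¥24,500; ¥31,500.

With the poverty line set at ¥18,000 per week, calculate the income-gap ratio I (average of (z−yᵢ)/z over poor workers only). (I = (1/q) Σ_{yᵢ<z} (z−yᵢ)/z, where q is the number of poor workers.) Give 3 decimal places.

Poor units: ¥3,500, ¥10,000, ¥15,000, ¥16,500 (q = 4 of N = 9).
Shortfall ratios (z−y)/z: 0.8056, 0.4444, 0.1667, 0.0833; sum = 1.500000.
I averages over the q = 4 poor units only: 1.500000 / 4 = 0.375.

0.375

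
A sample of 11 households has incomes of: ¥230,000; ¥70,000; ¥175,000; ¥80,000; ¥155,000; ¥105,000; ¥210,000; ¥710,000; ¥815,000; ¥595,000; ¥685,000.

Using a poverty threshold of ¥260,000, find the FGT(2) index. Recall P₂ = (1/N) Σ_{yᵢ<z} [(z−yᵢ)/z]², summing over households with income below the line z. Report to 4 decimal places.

0.1535

Incomes under z: ¥70,000, ¥80,000, ¥105,000, ¥155,000, ¥175,000, ¥210,000, ¥230,000 (q = 7 of N = 11).
Gap ratios (z−y)/z: (260000−70000)/260000 = 0.7308; (260000−80000)/260000 = 0.6923; (260000−105000)/260000 = 0.5962; (260000−155000)/260000 = 0.4038; (260000−175000)/260000 = 0.3269; (260000−210000)/260000 = 0.1923; (260000−230000)/260000 = 0.1154.
Squared: 0.5340; 0.4793; 0.3554; 0.1631; 0.1069; 0.0370; 0.0133.
Sum = 1.688979; P₂ = 1.688979 / 11 = 0.1535.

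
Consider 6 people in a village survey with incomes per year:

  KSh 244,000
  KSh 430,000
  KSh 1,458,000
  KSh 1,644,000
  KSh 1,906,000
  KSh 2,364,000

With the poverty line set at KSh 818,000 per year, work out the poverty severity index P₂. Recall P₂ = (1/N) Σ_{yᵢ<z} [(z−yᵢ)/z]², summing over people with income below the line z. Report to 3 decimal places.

0.120

Below z: KSh 244,000, KSh 430,000 (q = 2 of N = 6).
Relative gaps: (818000−244000)/818000 = 0.7017; (818000−430000)/818000 = 0.4743.
Squared: 0.4924; 0.2250.
Sum = 0.717386; P₂ = 0.717386 / 6 = 0.120.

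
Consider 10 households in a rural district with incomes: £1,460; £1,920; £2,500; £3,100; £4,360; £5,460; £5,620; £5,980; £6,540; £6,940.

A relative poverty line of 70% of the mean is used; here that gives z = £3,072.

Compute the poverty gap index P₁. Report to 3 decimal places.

0.109

Below z: £1,460, £1,920, £2,500 (q = 3 of N = 10).
Relative gaps: (3072−1460)/3072 = 0.5247; (3072−1920)/3072 = 0.3750; (3072−2500)/3072 = 0.1862.
Sum of shortfalls = 1.085938; P₁ averages over all N: 1.085938 / 10 = 0.109.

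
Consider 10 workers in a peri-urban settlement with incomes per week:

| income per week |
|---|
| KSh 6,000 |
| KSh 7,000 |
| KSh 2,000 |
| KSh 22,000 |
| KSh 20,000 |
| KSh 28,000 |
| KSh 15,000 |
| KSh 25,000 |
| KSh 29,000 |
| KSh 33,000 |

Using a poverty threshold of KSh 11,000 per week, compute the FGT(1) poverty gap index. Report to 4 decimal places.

0.1636

Below the line: KSh 2,000, KSh 6,000, KSh 7,000 (q = 3 of N = 10).
Shortfall ratios: (11000−2000)/11000 = 0.8182; (11000−6000)/11000 = 0.4545; (11000−7000)/11000 = 0.3636.
Σ = 1.636364. Dividing by the full population N = 10 gives P₁ = 0.1636.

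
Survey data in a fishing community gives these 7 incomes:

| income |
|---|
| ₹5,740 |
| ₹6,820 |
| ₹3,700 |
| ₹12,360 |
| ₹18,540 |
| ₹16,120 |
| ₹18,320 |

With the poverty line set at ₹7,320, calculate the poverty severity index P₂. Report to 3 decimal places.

0.042

Below z: ₹3,700, ₹5,740, ₹6,820 (q = 3 of N = 7).
Shortfall ratios: (7320−3700)/7320 = 0.4945; (7320−5740)/7320 = 0.2158; (7320−6820)/7320 = 0.0683.
Squared: 0.2446; 0.0466; 0.0047.
Sum = 0.295821; P₂ = 0.295821 / 7 = 0.042.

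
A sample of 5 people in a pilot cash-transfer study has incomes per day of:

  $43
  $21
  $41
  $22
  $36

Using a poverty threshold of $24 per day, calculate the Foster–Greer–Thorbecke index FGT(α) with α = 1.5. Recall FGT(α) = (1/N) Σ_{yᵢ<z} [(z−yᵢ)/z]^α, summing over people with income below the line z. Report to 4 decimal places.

Incomes under z: $21, $22 (q = 2 of N = 5).
Gap ratios (z−y)/z: (24−21)/24 = 0.1250; (24−22)/24 = 0.0833.
Raised to α = 1.5: 0.04419; 0.02406.
Sum = 0.068250; FGT(1.5) = 0.068250 / 5 = 0.0137.

0.0137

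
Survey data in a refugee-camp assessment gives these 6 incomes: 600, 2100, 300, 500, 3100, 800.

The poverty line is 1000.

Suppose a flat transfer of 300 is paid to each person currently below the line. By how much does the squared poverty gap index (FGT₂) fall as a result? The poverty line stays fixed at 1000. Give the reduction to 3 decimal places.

0.122

Before: below the line — 300, 500, 600, 800; squared poverty gap index (FGT₂) = 0.15667.
After the 300 transfer: below the line — 600, 800, 900; squared poverty gap index (FGT₂) = 0.03500.
Reduction = 0.15667 − 0.03500 = 0.122.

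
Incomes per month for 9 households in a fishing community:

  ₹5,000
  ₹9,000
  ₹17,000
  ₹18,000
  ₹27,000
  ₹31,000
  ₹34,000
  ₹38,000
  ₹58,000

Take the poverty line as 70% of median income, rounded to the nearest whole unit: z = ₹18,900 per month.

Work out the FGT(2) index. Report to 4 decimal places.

0.0920

Poor units: ₹5,000, ₹9,000, ₹17,000, ₹18,000 (q = 4 of N = 9).
Relative gaps: (18900−5000)/18900 = 0.7354; (18900−9000)/18900 = 0.5238; (18900−17000)/18900 = 0.1005; (18900−18000)/18900 = 0.0476.
Squared: 0.5409; 0.2744; 0.0101; 0.0023.
Sum = 0.827636; P₂ = 0.827636 / 9 = 0.0920.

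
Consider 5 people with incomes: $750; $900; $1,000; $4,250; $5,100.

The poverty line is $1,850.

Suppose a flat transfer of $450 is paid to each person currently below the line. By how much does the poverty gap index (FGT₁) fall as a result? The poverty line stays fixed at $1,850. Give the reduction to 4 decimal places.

Before: below the line — $750, $900, $1,000; poverty gap index (FGT₁) = 0.313514.
After the $450 transfer: below the line — $1,200, $1,350, $1,450; poverty gap index (FGT₁) = 0.167568.
Reduction = 0.313514 − 0.167568 = 0.1459.

0.1459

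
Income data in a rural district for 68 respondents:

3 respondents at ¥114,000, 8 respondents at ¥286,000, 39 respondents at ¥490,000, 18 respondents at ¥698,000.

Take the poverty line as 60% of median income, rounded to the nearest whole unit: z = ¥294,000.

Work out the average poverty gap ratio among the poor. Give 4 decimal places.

0.1868

Below z: 3×¥114,000, 8×¥286,000 (q = 11 of N = 68).
Relative gaps: 0.6122 (×3), 0.0272 (×8); sum = 2.054422.
The income-gap ratio divides by q (the poor only): 2.054422 / 11 = 0.1868.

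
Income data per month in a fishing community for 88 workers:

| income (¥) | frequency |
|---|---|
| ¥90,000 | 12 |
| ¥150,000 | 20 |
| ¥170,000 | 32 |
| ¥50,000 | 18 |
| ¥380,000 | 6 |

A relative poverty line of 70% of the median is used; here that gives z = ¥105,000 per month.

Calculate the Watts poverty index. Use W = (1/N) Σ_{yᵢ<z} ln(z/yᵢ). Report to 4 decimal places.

0.1728

Incomes under z: 18×¥50,000, 12×¥90,000 (q = 30 of N = 88).
ln(z/y) terms: ln(105000/50000) = 0.7419 (×18); ln(105000/90000) = 0.1542 (×12).
W = 15.204680 / 88 = 0.1728.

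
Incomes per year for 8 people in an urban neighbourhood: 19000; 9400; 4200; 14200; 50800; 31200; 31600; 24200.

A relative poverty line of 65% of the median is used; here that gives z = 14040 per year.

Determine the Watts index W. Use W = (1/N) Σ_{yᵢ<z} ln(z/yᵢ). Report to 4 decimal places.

0.2010

Incomes under z: 4200, 9400 (q = 2 of N = 8).
Log shortfalls: ln(14040/4200) = 1.2068; ln(14040/9400) = 0.4012.
W = 1.608027 / 8 = 0.2010.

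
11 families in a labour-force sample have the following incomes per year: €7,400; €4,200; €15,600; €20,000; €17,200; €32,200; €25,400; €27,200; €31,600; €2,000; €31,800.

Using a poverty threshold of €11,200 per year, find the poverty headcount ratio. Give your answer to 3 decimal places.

0.273

3 of the 11 families have income below €11,200.
H = 3/11 = 0.273.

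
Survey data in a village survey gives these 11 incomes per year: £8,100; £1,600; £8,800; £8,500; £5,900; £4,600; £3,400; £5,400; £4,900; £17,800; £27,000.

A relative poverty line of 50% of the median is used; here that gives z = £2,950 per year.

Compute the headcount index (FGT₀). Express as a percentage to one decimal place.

1 of the 11 households have income below £2,950.
H = 1/11 = 9.1%.

9.1%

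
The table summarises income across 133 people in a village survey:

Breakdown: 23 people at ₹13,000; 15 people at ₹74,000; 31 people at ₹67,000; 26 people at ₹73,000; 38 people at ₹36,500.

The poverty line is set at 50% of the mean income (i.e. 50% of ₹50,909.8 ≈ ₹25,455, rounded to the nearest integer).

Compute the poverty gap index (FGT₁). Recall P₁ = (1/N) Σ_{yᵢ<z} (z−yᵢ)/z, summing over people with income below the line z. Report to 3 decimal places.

Below z: 23×₹13,000 (q = 23 of N = 133).
Shortfall ratios: (25455−13000)/25455 = 0.4893 (×23).
Σ = 11.253781. Dividing by the full population N = 133 gives P₁ = 0.085.

0.085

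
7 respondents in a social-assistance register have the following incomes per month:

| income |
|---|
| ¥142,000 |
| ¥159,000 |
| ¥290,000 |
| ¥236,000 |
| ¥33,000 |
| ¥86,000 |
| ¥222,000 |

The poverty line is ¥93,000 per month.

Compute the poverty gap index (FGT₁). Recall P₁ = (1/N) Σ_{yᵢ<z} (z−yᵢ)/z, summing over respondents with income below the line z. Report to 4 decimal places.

Below the line: ¥33,000, ¥86,000 (q = 2 of N = 7).
Normalized shortfalls: (93000−33000)/93000 = 0.6452; (93000−86000)/93000 = 0.0753.
Σ = 0.720430. Dividing by the full population N = 7 gives P₁ = 0.1029.

0.1029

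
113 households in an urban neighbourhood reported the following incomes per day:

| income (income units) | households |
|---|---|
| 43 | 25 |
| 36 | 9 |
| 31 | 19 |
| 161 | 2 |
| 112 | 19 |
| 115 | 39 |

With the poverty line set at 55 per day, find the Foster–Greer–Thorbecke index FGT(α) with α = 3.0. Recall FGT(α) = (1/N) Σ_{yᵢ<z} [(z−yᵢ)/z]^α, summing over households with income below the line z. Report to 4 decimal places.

Below z: 19×31, 9×36, 25×43 (q = 53 of N = 113).
Normalized shortfalls: (55−31)/55 = 0.4364 (×19); (55−36)/55 = 0.3455 (×9); (55−43)/55 = 0.2182 (×25).
Raised to α = 3.0: 0.08309 (×19); 0.04123 (×9); 0.01039 (×25).
Sum = 2.209388; FGT(3.0) = 2.209388 / 113 = 0.0196.

0.0196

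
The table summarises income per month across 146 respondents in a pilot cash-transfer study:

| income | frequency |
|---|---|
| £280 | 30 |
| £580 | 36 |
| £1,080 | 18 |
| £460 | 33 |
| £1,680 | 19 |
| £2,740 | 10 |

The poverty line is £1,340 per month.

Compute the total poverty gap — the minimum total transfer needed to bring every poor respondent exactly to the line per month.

£92,880

Incomes under z: 30×£280, 33×£460, 36×£580, 18×£1,080 (q = 117 of N = 146).
Individual gaps: 30×(1340−280) = 31800; 33×(1340−460) = 29040; 36×(1340−580) = 27360; 18×(1340−1080) = 4680.
Aggregate gap = £92,880.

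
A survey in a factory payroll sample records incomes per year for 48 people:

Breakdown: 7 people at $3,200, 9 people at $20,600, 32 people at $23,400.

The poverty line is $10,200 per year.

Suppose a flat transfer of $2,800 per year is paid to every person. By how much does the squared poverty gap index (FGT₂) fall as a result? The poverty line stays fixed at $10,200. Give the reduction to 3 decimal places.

0.044

Before: below the line — 7×$3,200; squared poverty gap index (FGT₂) = 0.06868.
After the $2,800 transfer: below the line — 7×$6,000; squared poverty gap index (FGT₂) = 0.02473.
Reduction = 0.06868 − 0.02473 = 0.044.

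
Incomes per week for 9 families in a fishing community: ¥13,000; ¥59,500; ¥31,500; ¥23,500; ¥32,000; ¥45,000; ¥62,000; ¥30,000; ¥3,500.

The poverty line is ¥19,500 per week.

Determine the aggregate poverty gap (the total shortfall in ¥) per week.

¥22,500

Below the line: ¥3,500, ¥13,000 (q = 2 of N = 9).
Individual gaps: 19500−3500 = 16000; 19500−13000 = 6500.
Aggregate gap = ¥22,500.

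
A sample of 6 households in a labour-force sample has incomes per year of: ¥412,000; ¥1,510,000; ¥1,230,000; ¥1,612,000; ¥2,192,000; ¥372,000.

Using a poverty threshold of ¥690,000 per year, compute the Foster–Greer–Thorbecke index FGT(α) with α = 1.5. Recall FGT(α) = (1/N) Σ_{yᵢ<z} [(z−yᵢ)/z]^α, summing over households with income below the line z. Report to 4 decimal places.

Below the line: ¥372,000, ¥412,000 (q = 2 of N = 6).
Gap ratios (z−y)/z: (690000−372000)/690000 = 0.4609; (690000−412000)/690000 = 0.4029.
Raised to α = 1.5: 0.31287; 0.25574.
Sum = 0.568609; FGT(1.5) = 0.568609 / 6 = 0.0948.

0.0948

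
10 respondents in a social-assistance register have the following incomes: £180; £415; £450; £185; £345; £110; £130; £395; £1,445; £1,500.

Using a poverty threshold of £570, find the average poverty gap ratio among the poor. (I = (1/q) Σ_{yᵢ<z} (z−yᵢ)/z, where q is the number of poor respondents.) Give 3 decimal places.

0.515

Below z: £110, £130, £180, £185, £345, £395, £415, £450 (q = 8 of N = 10).
Relative gaps: 0.8070, 0.7719, 0.6842, 0.6754, 0.3947, 0.3070, 0.2719, 0.2105; sum = 4.122807.
The income-gap ratio divides by q (the poor only): 4.122807 / 8 = 0.515.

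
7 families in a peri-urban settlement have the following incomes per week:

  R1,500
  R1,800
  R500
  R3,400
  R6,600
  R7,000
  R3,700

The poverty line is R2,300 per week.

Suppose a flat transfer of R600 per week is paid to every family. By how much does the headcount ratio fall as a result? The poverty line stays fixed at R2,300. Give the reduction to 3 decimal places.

Before: below the line — R500, R1,500, R1,800; headcount ratio = 0.42857.
After the R600 transfer: below the line — R1,100, R2,100; headcount ratio = 0.28571.
Reduction = 0.42857 − 0.28571 = 0.143.

0.143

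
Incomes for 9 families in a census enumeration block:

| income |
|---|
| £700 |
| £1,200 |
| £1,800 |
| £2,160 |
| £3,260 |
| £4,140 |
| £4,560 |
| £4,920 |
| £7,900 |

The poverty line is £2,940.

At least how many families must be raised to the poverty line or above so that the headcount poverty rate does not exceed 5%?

Currently q = 4 of N = 9 are below the line (H = 0.444).
A headcount ratio of at most 5% allows at most ⌊0.05 × 9⌋ = 0 poor families.
So at least 4 − 0 = 4 must be lifted.

4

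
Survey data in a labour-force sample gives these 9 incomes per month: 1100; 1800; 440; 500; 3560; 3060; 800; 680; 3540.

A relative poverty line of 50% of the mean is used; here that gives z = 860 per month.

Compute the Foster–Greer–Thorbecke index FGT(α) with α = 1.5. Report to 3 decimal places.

Below the line: 440, 500, 680, 800 (q = 4 of N = 9).
Relative gaps: (860−440)/860 = 0.4884; (860−500)/860 = 0.4186; (860−680)/860 = 0.2093; (860−800)/860 = 0.0698.
Raised to α = 1.5: 0.34129; 0.27084; 0.09575; 0.01843.
Sum = 0.726311; FGT(1.5) = 0.726311 / 9 = 0.081.

0.081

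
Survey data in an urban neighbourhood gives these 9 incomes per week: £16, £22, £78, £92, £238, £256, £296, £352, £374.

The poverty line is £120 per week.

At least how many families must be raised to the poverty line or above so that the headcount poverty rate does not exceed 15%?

Currently q = 4 of N = 9 are below the line (H = 0.444).
A headcount ratio of at most 15% allows at most ⌊0.15 × 9⌋ = 1 poor families.
So at least 4 − 1 = 3 must be lifted.

3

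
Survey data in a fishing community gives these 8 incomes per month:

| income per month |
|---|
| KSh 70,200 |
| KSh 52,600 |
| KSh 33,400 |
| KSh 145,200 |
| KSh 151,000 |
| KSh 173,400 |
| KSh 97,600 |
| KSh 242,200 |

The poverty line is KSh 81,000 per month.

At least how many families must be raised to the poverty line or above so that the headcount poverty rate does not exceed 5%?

Currently q = 3 of N = 8 are below the line (H = 0.375).
A headcount ratio of at most 5% allows at most ⌊0.05 × 8⌋ = 0 poor families.
So at least 3 − 0 = 3 must be lifted.

3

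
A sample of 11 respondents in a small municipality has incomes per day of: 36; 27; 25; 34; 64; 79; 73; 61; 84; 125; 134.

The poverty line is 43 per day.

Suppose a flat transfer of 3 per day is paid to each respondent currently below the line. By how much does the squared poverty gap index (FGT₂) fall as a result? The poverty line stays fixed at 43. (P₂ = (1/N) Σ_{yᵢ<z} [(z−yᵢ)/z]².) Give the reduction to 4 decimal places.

Before: below the line — 25, 27, 34, 36; squared poverty gap index (FGT₂) = 0.034908.
After the 3 transfer: below the line — 28, 30, 37, 39; squared poverty gap index (FGT₂) = 0.021928.
Reduction = 0.034908 − 0.021928 = 0.0130.

0.0130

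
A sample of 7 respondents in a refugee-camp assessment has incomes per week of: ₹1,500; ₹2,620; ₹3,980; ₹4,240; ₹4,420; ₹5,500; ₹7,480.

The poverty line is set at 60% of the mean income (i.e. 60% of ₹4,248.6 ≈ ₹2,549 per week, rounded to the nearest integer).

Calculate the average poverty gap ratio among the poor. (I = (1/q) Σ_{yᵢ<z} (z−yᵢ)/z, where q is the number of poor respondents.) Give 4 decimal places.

Below the line: ₹1,500 (q = 1 of N = 7).
Shortfall ratios (z−y)/z: 0.4115; sum = 0.411534.
The income-gap ratio divides by q (the poor only): 0.411534 / 1 = 0.4115.

0.4115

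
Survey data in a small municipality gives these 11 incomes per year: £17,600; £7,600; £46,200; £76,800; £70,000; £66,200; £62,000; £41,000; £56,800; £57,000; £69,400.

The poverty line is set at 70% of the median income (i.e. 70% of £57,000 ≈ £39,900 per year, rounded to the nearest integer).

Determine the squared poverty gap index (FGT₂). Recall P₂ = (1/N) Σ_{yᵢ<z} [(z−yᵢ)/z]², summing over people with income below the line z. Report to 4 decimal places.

0.0880

Incomes under z: £7,600, £17,600 (q = 2 of N = 11).
Normalized shortfalls: (39900−7600)/39900 = 0.8095; (39900−17600)/39900 = 0.5589.
Squared: 0.6553; 0.3124.
Sum = 0.967695; P₂ = 0.967695 / 11 = 0.0880.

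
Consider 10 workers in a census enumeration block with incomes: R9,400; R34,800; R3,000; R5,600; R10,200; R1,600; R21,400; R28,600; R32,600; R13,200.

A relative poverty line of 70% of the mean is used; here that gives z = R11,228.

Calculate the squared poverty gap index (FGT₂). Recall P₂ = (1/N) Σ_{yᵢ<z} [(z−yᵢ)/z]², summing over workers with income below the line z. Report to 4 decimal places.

0.1558

Incomes under z: R1,600, R3,000, R5,600, R9,400, R10,200 (q = 5 of N = 10).
Shortfall ratios: (11228−1600)/11228 = 0.8575; (11228−3000)/11228 = 0.7328; (11228−5600)/11228 = 0.5012; (11228−9400)/11228 = 0.1628; (11228−10200)/11228 = 0.0916.
Squared: 0.7353; 0.5370; 0.2512; 0.0265; 0.0084.
Sum = 1.558454; P₂ = 1.558454 / 10 = 0.1558.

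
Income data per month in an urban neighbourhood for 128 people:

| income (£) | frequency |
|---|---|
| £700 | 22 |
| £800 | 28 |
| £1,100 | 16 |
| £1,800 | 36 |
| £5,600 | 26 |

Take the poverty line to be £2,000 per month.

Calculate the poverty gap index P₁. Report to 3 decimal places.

Below the line: 22×£700, 28×£800, 16×£1,100, 36×£1,800 (q = 102 of N = 128).
Shortfall ratios: (2000−700)/2000 = 0.6500 (×22); (2000−800)/2000 = 0.6000 (×28); (2000−1100)/2000 = 0.4500 (×16); (2000−1800)/2000 = 0.1000 (×36).
Σ = 41.900000. Dividing by the full population N = 128 gives P₁ = 0.327.

0.327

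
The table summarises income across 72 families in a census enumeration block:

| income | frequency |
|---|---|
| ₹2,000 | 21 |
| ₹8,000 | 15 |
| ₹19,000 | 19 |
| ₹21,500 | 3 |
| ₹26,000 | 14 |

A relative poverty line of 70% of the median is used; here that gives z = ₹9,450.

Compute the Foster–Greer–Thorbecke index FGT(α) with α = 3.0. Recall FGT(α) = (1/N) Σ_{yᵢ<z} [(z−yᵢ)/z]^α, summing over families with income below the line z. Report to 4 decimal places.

Incomes under z: 21×₹2,000, 15×₹8,000 (q = 36 of N = 72).
Shortfall ratios: (9450−2000)/9450 = 0.7884 (×21); (9450−8000)/9450 = 0.1534 (×15).
Raised to α = 3.0: 0.48997 (×21); 0.00361 (×15).
Sum = 10.343650; FGT(3.0) = 10.343650 / 72 = 0.1437.

0.1437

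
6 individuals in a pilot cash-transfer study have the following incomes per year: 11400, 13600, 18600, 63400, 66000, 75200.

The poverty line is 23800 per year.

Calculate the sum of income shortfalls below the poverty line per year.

Below the line: 11400, 13600, 18600 (q = 3 of N = 6).
Individual gaps: 23800−11400 = 12400; 23800−13600 = 10200; 23800−18600 = 5200.
Aggregate gap = 27800.

27800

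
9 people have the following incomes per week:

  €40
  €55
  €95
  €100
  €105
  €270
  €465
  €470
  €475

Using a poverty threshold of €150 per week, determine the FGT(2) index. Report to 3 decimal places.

Below z: €40, €55, €95, €100, €105 (q = 5 of N = 9).
Gap ratios (z−y)/z: (150−40)/150 = 0.7333; (150−55)/150 = 0.6333; (150−95)/150 = 0.3667; (150−100)/150 = 0.3333; (150−105)/150 = 0.3000.
Squared: 0.5378; 0.4011; 0.1344; 0.1111; 0.0900.
Sum = 1.274444; P₂ = 1.274444 / 9 = 0.142.

0.142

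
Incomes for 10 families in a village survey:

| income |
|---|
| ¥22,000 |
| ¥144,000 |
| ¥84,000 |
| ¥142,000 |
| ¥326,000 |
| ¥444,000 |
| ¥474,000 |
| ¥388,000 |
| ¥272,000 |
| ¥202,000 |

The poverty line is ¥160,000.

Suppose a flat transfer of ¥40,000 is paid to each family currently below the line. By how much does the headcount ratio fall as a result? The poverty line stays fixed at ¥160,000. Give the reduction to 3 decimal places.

0.200

Before: below the line — ¥22,000, ¥84,000, ¥142,000, ¥144,000; headcount ratio = 0.40000.
After the ¥40,000 transfer: below the line — ¥62,000, ¥124,000; headcount ratio = 0.20000.
Reduction = 0.40000 − 0.20000 = 0.200.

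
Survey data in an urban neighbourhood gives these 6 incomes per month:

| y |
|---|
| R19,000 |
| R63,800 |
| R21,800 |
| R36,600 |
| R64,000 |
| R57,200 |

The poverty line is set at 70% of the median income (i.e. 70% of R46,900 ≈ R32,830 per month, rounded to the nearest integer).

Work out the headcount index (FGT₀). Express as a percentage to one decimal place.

2 of the 6 households have income below R32,830.
H = 2/6 = 33.3%.

33.3%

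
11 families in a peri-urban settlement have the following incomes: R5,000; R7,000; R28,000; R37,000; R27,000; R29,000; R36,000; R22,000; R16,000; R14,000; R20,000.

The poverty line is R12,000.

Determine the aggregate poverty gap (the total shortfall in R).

Poor units: R5,000, R7,000 (q = 2 of N = 11).
Individual gaps: 12000−5000 = 7000; 12000−7000 = 5000.
Aggregate gap = R12,000.

R12,000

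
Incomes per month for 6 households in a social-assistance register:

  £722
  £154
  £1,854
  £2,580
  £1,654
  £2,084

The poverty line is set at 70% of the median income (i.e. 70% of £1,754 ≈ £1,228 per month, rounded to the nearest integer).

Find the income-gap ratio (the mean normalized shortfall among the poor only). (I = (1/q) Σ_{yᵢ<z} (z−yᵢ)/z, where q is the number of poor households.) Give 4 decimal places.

0.6433

Incomes under z: £154, £722 (q = 2 of N = 6).
Relative gaps: 0.8746, 0.4121; sum = 1.286645.
The income-gap ratio divides by q (the poor only): 1.286645 / 2 = 0.6433.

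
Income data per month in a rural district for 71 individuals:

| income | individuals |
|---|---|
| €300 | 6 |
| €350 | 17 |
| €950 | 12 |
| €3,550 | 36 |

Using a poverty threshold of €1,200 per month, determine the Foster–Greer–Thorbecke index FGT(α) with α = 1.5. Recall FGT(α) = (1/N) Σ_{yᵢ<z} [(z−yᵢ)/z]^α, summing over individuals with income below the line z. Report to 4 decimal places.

Poor units: 6×€300, 17×€350, 12×€950 (q = 35 of N = 71).
Shortfall ratios: (1200−300)/1200 = 0.7500 (×6); (1200−350)/1200 = 0.7083 (×17); (1200−950)/1200 = 0.2083 (×12).
Raised to α = 1.5: 0.64952 (×6); 0.59615 (×17); 0.09509 (×12).
Sum = 15.172776; FGT(1.5) = 15.172776 / 71 = 0.2137.

0.2137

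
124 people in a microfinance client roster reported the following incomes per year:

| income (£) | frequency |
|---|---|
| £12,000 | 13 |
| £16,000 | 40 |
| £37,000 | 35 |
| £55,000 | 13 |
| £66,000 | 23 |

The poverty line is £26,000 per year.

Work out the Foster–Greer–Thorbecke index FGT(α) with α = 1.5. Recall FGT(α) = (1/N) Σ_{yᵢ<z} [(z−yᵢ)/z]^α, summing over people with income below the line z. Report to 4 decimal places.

0.1184

Below z: 13×£12,000, 40×£16,000 (q = 53 of N = 124).
Normalized shortfalls: (26000−12000)/26000 = 0.5385 (×13); (26000−16000)/26000 = 0.3846 (×40).
Raised to α = 1.5: 0.39512 (×13); 0.23853 (×40).
Sum = 14.677729; FGT(1.5) = 14.677729 / 124 = 0.1184.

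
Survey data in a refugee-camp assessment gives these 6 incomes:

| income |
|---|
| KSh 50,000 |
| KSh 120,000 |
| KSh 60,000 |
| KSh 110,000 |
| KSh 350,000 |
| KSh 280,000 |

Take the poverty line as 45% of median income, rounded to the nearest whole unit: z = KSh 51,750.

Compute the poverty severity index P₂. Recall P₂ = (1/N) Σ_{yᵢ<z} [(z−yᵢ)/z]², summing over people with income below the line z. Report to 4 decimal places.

0.0002

Below the line: KSh 50,000 (q = 1 of N = 6).
Shortfall ratios: (51750−50000)/51750 = 0.0338.
Squared: 0.0011.
Sum = 0.001144; P₂ = 0.001144 / 6 = 0.0002.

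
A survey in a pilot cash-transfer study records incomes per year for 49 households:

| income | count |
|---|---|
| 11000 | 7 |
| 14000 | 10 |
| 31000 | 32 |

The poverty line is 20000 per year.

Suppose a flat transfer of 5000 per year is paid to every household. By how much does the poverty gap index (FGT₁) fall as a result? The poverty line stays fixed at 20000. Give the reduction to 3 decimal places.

Before: below the line — 7×11000, 10×14000; poverty gap index (FGT₁) = 0.12551.
After the 5000 transfer: below the line — 7×16000, 10×19000; poverty gap index (FGT₁) = 0.03878.
Reduction = 0.12551 − 0.03878 = 0.087.

0.087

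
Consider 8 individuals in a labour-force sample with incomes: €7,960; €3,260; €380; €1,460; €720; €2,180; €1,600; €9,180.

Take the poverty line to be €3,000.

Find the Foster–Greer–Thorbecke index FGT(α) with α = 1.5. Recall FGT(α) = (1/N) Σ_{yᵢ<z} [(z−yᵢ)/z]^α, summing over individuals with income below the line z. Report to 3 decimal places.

Poor units: €380, €720, €1,460, €1,600, €2,180 (q = 5 of N = 8).
Normalized shortfalls: (3000−380)/3000 = 0.8733; (3000−720)/3000 = 0.7600; (3000−1460)/3000 = 0.5133; (3000−1600)/3000 = 0.4667; (3000−2180)/3000 = 0.2733.
Raised to α = 1.5: 0.81615; 0.66255; 0.36779; 0.31879; 0.14290.
Sum = 2.308188; FGT(1.5) = 2.308188 / 8 = 0.289.

0.289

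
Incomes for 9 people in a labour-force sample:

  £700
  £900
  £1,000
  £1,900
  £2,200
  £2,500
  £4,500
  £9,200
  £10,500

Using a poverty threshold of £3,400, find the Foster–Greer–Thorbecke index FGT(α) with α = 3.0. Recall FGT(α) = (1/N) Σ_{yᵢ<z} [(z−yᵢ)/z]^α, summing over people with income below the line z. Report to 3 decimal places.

Below the line: £700, £900, £1,000, £1,900, £2,200, £2,500 (q = 6 of N = 9).
Normalized shortfalls: (3400−700)/3400 = 0.7941; (3400−900)/3400 = 0.7353; (3400−1000)/3400 = 0.7059; (3400−1900)/3400 = 0.4412; (3400−2200)/3400 = 0.3529; (3400−2500)/3400 = 0.2647.
Raised to α = 3.0: 0.50079; 0.39754; 0.35172; 0.08587; 0.04396; 0.01855.
Sum = 1.398433; FGT(3.0) = 1.398433 / 9 = 0.155.

0.155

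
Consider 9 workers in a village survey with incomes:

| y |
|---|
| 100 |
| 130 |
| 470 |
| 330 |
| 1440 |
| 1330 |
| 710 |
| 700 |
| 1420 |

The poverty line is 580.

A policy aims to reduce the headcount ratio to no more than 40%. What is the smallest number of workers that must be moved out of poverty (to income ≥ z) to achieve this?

1

4 of the 9 workers are poor, so H = 4/9 = 0.444.
A headcount ratio of at most 40% allows at most ⌊0.40 × 9⌋ = 3 poor workers.
So at least 4 − 3 = 1 must be lifted.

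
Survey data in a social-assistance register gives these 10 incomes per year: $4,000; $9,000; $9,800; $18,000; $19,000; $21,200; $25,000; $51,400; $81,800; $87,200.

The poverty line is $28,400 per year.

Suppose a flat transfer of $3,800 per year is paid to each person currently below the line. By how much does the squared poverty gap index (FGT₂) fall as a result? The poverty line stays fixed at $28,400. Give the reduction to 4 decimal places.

0.0749

Before: below the line — $4,000, $9,000, $9,800, $18,000, $19,000, $21,200, $25,000; squared poverty gap index (FGT₂) = 0.195596.
After the $3,800 transfer: below the line — $7,800, $12,800, $13,600, $21,800, $22,800, $25,000; squared poverty gap index (FGT₂) = 0.120666.
Reduction = 0.195596 − 0.120666 = 0.0749.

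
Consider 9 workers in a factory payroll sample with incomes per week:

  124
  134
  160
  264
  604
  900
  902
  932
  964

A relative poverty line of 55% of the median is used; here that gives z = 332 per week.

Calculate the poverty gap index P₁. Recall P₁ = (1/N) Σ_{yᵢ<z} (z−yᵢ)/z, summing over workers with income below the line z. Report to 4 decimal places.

Poor units: 124, 134, 160, 264 (q = 4 of N = 9).
Gap ratios (z−y)/z: (332−124)/332 = 0.6265; (332−134)/332 = 0.5964; (332−160)/332 = 0.5181; (332−264)/332 = 0.2048.
Σ = 1.945783. Dividing by the full population N = 9 gives P₁ = 0.2162.

0.2162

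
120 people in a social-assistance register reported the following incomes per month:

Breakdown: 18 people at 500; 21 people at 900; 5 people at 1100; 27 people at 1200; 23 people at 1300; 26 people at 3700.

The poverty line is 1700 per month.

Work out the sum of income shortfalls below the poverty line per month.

64100

Poor units: 18×500, 21×900, 5×1100, 27×1200, 23×1300 (q = 94 of N = 120).
Individual gaps: 18×(1700−500) = 21600; 21×(1700−900) = 16800; 5×(1700−1100) = 3000; 27×(1700−1200) = 13500; 23×(1700−1300) = 9200.
Aggregate gap = 64100.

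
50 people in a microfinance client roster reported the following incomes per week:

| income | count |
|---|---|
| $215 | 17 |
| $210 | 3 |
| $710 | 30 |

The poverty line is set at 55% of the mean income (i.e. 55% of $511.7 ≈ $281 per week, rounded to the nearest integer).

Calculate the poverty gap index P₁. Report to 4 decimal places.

Below the line: 3×$210, 17×$215 (q = 20 of N = 50).
Relative gaps: (281−210)/281 = 0.2527 (×3); (281−215)/281 = 0.2349 (×17).
Sum of shortfalls = 4.750890; P₁ averages over all N: 4.750890 / 50 = 0.0950.

0.0950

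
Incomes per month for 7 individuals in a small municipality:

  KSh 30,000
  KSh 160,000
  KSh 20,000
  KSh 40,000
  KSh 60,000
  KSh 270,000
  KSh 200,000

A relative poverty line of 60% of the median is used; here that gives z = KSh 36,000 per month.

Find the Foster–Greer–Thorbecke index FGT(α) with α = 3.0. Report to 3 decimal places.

0.013

Incomes under z: KSh 20,000, KSh 30,000 (q = 2 of N = 7).
Shortfall ratios: (36000−20000)/36000 = 0.4444; (36000−30000)/36000 = 0.1667.
Raised to α = 3.0: 0.08779; 0.00463.
Sum = 0.092421; FGT(3.0) = 0.092421 / 7 = 0.013.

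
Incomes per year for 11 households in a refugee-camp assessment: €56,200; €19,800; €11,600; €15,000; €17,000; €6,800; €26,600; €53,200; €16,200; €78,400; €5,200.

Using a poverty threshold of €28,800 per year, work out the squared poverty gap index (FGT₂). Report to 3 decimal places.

0.209

Below z: €5,200, €6,800, €11,600, €15,000, €16,200, €17,000, €19,800, €26,600 (q = 8 of N = 11).
Gap ratios (z−y)/z: (28800−5200)/28800 = 0.8194; (28800−6800)/28800 = 0.7639; (28800−11600)/28800 = 0.5972; (28800−15000)/28800 = 0.4792; (28800−16200)/28800 = 0.4375; (28800−17000)/28800 = 0.4097; (28800−19800)/28800 = 0.3125; (28800−26600)/28800 = 0.0764.
Squared: 0.6715; 0.5835; 0.3567; 0.2296; 0.1914; 0.1679; 0.0977; 0.0058.
Sum = 2.304061; P₂ = 2.304061 / 11 = 0.209.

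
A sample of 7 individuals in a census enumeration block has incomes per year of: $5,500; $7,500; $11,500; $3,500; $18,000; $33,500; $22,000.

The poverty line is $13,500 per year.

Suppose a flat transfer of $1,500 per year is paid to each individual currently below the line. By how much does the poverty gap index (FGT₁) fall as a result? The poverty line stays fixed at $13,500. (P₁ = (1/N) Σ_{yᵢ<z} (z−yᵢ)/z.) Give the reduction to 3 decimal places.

0.063

Before: below the line — $3,500, $5,500, $7,500, $11,500; poverty gap index (FGT₁) = 0.27513.
After the $1,500 transfer: below the line — $5,000, $7,000, $9,000, $13,000; poverty gap index (FGT₁) = 0.21164.
Reduction = 0.27513 − 0.21164 = 0.063.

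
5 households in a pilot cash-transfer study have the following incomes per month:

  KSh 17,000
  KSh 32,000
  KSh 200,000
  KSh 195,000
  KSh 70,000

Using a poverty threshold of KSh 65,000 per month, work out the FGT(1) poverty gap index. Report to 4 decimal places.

Below z: KSh 17,000, KSh 32,000 (q = 2 of N = 5).
Normalized shortfalls: (65000−17000)/65000 = 0.7385; (65000−32000)/65000 = 0.5077.
Σ = 1.246154. Dividing by the full population N = 5 gives P₁ = 0.2492.

0.2492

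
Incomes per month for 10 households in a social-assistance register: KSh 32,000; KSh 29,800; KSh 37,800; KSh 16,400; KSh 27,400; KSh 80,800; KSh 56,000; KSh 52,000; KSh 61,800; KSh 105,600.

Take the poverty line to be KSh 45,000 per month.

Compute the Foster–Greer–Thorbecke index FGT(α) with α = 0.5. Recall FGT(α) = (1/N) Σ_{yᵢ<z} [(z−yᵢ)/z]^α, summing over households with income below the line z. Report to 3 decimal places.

Incomes under z: KSh 16,400, KSh 27,400, KSh 29,800, KSh 32,000, KSh 37,800 (q = 5 of N = 10).
Relative gaps: (45000−16400)/45000 = 0.6356; (45000−27400)/45000 = 0.3911; (45000−29800)/45000 = 0.3378; (45000−32000)/45000 = 0.2889; (45000−37800)/45000 = 0.1600.
Raised to α = 0.5: 0.79722; 0.62539; 0.58119; 0.53748; 0.40000.
Sum = 2.941277; FGT(0.5) = 2.941277 / 10 = 0.294.

0.294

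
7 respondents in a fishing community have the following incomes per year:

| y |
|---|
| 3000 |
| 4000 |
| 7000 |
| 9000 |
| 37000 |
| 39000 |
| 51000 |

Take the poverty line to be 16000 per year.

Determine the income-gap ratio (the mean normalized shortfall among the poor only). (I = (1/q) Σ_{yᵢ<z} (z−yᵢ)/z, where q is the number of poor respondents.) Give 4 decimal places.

0.6406

Below z: 3000, 4000, 7000, 9000 (q = 4 of N = 7).
Relative gaps: 0.8125, 0.7500, 0.5625, 0.4375; sum = 2.562500.
The income-gap ratio divides by q (the poor only): 2.562500 / 4 = 0.6406.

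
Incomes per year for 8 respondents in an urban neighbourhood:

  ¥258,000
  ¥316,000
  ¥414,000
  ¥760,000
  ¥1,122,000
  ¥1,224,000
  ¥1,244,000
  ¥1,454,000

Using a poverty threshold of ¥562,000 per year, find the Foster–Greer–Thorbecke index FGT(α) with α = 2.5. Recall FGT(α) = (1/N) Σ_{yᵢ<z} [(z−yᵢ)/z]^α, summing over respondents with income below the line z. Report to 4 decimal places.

Incomes under z: ¥258,000, ¥316,000, ¥414,000 (q = 3 of N = 8).
Relative gaps: (562000−258000)/562000 = 0.5409; (562000−316000)/562000 = 0.4377; (562000−414000)/562000 = 0.2633.
Raised to α = 2.5: 0.21520; 0.12676; 0.03559.
Sum = 0.377554; FGT(2.5) = 0.377554 / 8 = 0.0472.

0.0472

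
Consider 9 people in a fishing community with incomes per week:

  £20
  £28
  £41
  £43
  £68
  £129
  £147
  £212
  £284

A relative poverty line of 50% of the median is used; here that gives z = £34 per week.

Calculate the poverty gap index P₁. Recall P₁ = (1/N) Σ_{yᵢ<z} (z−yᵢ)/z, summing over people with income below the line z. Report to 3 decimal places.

0.065

Below z: £20, £28 (q = 2 of N = 9).
Normalized shortfalls: (34−20)/34 = 0.4118; (34−28)/34 = 0.1765.
Σ = 0.588235. Dividing by the full population N = 9 gives P₁ = 0.065.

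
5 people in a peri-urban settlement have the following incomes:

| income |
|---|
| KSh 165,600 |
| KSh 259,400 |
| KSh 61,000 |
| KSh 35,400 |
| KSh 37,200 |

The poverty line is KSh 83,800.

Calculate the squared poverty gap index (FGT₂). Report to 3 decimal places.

Poor units: KSh 35,400, KSh 37,200, KSh 61,000 (q = 3 of N = 5).
Gap ratios (z−y)/z: (83800−35400)/83800 = 0.5776; (83800−37200)/83800 = 0.5561; (83800−61000)/83800 = 0.2721.
Squared: 0.3336; 0.3092; 0.0740.
Sum = 0.716839; P₂ = 0.716839 / 5 = 0.143.

0.143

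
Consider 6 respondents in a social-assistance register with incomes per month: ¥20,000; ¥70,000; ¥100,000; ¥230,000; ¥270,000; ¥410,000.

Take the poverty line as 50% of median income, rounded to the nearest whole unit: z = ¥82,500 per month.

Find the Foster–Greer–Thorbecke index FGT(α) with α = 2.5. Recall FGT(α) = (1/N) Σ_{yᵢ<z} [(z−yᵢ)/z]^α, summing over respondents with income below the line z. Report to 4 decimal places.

0.0847

Below z: ¥20,000, ¥70,000 (q = 2 of N = 6).
Gap ratios (z−y)/z: (82500−20000)/82500 = 0.7576; (82500−70000)/82500 = 0.1515.
Raised to α = 2.5: 0.49953; 0.00894.
Sum = 0.508470; FGT(2.5) = 0.508470 / 6 = 0.0847.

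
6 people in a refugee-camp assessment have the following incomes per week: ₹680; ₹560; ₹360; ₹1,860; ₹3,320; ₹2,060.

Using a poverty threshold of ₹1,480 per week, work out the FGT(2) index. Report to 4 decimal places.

0.2085

Below the line: ₹360, ₹560, ₹680 (q = 3 of N = 6).
Normalized shortfalls: (1480−360)/1480 = 0.7568; (1480−560)/1480 = 0.6216; (1480−680)/1480 = 0.5405.
Squared: 0.5727; 0.3864; 0.2922.
Sum = 1.251278; P₂ = 1.251278 / 6 = 0.2085.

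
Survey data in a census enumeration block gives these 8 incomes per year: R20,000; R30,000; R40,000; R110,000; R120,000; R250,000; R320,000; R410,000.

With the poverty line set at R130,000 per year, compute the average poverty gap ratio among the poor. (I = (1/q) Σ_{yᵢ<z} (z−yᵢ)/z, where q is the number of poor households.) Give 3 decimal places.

0.508

Poor units: R20,000, R30,000, R40,000, R110,000, R120,000 (q = 5 of N = 8).
Shortfall ratios (z−y)/z: 0.8462, 0.7692, 0.6923, 0.1538, 0.0769; sum = 2.538462.
The income-gap ratio divides by q (the poor only): 2.538462 / 5 = 0.508.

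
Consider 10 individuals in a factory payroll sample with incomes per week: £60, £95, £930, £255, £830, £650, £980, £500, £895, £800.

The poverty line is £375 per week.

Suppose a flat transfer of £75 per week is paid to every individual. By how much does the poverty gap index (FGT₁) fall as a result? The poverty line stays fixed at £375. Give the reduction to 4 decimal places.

0.0600

Before: below the line — £60, £95, £255; poverty gap index (FGT₁) = 0.190667.
After the £75 transfer: below the line — £135, £170, £330; poverty gap index (FGT₁) = 0.130667.
Reduction = 0.190667 − 0.130667 = 0.0600.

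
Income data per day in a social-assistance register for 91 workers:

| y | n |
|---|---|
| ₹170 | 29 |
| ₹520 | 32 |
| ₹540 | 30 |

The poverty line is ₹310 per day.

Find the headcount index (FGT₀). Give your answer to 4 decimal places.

29 of the 91 workers have income below ₹310.
H = 29/91 = 0.3187.

0.3187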